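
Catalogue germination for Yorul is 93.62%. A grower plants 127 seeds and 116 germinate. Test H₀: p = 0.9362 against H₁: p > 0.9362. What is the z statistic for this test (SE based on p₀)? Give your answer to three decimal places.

p̂ = 116/127 = 0.91339.
Standard error under H₀: √(0.9362×0.0638/127) = 0.02169.
z = (0.91339 − 0.9362)/0.02169 = -0.02281/0.02169 = -1.052.

z = -1.052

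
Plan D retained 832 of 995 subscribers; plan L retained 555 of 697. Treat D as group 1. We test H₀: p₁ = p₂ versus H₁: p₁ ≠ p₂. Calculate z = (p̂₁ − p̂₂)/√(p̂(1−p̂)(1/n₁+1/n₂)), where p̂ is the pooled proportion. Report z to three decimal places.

z = 2.102

p̂₁ = 832/995 = 0.83618, p̂₂ = 555/697 = 0.79627.
Pooled p̂ = (832+555)/(995+697) = 1387/1692 = 0.81974.
SE = √(0.147766 × 0.00243975) = 0.01899.
z = (0.83618 − 0.79627)/0.01899 = 0.03991/0.01899 = 2.102.
p-value = 2·P(Z > 2.102) ≈ 0.0356.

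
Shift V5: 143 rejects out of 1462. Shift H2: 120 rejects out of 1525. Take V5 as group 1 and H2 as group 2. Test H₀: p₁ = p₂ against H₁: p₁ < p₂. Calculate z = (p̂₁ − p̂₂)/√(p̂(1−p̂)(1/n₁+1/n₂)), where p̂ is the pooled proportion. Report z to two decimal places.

p̂₁ = 143/1462 = 0.0978, p̂₂ = 120/1525 = 0.0787.
Pooled p̂ = (143+120)/(1462+1525) = 263/2987 = 0.0880.
SE = √(p̂(1−p̂)(1/n₁+1/n₂)) = √(0.0880·0.9120·0.00133973) = √(0.000107575) = 0.0104.
z = (0.0978 − 0.0787)/0.0104 = 0.0191/0.0104 = 1.84.

z = 1.84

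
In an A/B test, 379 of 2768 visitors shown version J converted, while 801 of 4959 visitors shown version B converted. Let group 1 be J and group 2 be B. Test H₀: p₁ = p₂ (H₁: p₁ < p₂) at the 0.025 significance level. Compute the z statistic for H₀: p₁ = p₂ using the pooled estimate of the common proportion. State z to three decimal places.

p̂₁ = 379/2768 = 0.136922, p̂₂ = 801/4959 = 0.161525.
Pooled p̂ = (379+801)/(2768+4959) = 1180/7727 = 0.152711.
SE = √(0.129391 × 0.000562925) = 0.008534.
z = (0.136922 − 0.161525)/0.008534 = -0.024603/0.008534 = -2.883.
p-value = P(Z < -2.883) ≈ 0.0020, so at α = 0.025 we reject H₀.

z = -2.883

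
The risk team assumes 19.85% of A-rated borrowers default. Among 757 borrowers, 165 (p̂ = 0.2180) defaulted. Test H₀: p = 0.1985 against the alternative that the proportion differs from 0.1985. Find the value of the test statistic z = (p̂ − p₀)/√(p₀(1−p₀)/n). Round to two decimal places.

p̂ = 165/757 ≈ 0.2180.
Under H₀, SE = √(0.1985·0.8015/757) = √(0.000210169) = 0.0145.
z = (0.2180 − 0.1985)/0.0145 = 0.0195/0.0145 = 1.34.
p-value = 2·P(Z > 1.343) ≈ 0.1794.

z = 1.34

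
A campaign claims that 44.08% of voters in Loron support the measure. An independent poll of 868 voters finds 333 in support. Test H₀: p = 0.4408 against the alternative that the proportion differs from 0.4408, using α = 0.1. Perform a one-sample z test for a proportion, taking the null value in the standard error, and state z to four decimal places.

p̂ = 333/868 ≈ 0.3836406.
Under H₀, SE = √(0.4408·0.5592/868) = √(0.000283981) = 0.0168517.
z = (0.3836406 − 0.4408)/0.0168517 = -0.0571594/0.0168517 = -3.3919.
Two-sided p-value ≈ 2·Φ(−3.392) = 0.0007, so at α = 0.1 we reject H₀.

z = -3.3919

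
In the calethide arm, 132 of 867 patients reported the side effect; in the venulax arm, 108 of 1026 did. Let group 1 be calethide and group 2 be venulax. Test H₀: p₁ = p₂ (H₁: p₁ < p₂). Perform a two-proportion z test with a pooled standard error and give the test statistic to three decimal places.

p̂₁ = 132/867 = 0.15225, p̂₂ = 108/1026 = 0.10526.
Pooled p̂ = (132+108)/(867+1026) = 240/1893 = 0.12678.
SE = √(0.110709 × 0.00212806) = 0.01535.
z = (0.15225 − 0.10526)/0.01535 = 0.04699/0.01535 = 3.061.

z = 3.061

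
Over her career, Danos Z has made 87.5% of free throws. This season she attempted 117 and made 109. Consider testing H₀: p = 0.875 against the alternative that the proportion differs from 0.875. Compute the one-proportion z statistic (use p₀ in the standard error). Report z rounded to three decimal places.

p̂ = 109/117 = 0.93162.
Under H₀, SE = √(0.875·0.125/117) = √(0.000934829) = 0.03057.
z = (0.93162 − 0.875)/0.03057 = 0.05662/0.03057 = 1.852.

z = 1.852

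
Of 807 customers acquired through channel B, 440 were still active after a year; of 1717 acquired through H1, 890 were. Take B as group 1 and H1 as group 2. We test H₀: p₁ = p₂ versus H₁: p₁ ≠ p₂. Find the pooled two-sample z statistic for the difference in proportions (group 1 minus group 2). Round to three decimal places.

z = 1.262

p̂₁ = 440/807 ≈ 0.545229, p̂₂ = 890/1717 ≈ 0.518346.
Pooled p̂ = (440+890)/(807+1717) = 1330/2524 = 0.526941.
SE = √(p̂(1−p̂)(1/n₁+1/n₂)) = √(0.526941·0.473059·0.00182157) = √(0.00045407) = 0.021309.
z = (0.545229 − 0.518346)/0.021309 = 0.026883/0.021309 = 1.262.
p-value = 2·P(Z > 1.262) ≈ 0.2071.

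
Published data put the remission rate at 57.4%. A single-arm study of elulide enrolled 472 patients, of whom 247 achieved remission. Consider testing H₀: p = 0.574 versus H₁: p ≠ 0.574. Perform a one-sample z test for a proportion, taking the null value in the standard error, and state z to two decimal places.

z = -2.23

p̂ = 247/472 = 0.52331.
Standard error under H₀: √(0.574×0.426/472) = 0.02276.
z = (0.52331 − 0.574)/0.02276 = -0.05069/0.02276 = -2.23.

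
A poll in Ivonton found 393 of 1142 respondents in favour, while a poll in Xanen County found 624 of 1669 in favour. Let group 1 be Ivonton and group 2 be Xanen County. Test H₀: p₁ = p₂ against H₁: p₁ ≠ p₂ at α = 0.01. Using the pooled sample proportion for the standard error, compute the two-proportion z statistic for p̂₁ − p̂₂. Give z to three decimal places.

z = -1.612

p̂₁ = 393/1142 ≈ 0.34413, p̂₂ = 624/1669 ≈ 0.37388.
Pooled p̂ = (393+624)/(1142+1669) = 1017/2811 = 0.36179.
SE = √(p̂(1−p̂)(1/n₁+1/n₂)) = √(0.36179·0.63821·0.00147482) = √(0.000340534) = 0.01845.
z = (0.34413 − 0.37388)/0.01845 = -0.02975/0.01845 = -1.612.
p-value = 2·P(Z > 1.612) ≈ 0.1070. With α = 0.01, fail to reject H₀.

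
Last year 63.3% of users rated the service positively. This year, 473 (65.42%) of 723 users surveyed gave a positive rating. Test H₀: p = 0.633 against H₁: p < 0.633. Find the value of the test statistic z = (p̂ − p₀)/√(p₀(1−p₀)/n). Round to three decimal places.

p̂ = 473/723 = 0.654219.
Standard error under H₀: √(0.633×0.367/723) = 0.017925.
z = (0.654219 − 0.633)/0.017925 = 0.021219/0.017925 = 1.184.
p-value = P(Z < 1.184) ≈ 0.8817.

z = 1.184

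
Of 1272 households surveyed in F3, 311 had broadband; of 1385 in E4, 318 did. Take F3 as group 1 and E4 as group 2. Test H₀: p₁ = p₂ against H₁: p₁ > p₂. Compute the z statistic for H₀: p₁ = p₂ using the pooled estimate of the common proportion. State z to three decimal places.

p̂₁ = 311/1272 = 0.24450, p̂₂ = 318/1385 = 0.22960.
Pooled p̂ = (311+318)/(1272+1385) = 629/2657 = 0.23673.
SE = √(p̂(1−p̂)(1/n₁+1/n₂)) = √(0.23673·0.76327·0.00150819) = √(0.000272515) = 0.01651.
z = (0.24450 − 0.22960)/0.01651 = 0.01490/0.01651 = 0.902.
p-value = P(Z > 0.902) ≈ 0.1835.

z = 0.902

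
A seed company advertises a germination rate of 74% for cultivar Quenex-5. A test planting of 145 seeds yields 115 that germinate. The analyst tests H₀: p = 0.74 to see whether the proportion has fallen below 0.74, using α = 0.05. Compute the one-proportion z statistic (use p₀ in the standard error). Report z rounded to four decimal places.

z = 1.4578

p̂ = 115/145 ≈ 0.793103.
SE = √(p₀(1−p₀)/n) = √(0.1924/145) = 0.036427.
z = (0.793103 − 0.74)/0.036427 = 0.053103/0.036427 = 1.4578.
p-value = P(Z < 1.458) ≈ 0.9276. With α = 0.05, fail to reject H₀.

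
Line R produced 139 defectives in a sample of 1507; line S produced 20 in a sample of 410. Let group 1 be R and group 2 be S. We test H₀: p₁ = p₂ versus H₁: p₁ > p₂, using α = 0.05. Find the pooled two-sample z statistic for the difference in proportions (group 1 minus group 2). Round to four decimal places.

p̂₁ = 139/1507 = 0.092236, p̂₂ = 20/410 = 0.048780.
Pooled p̂ = (139+20)/(1507+410) = 159/1917 = 0.082942.
SE = √(p̂(1−p̂)(1/n₁+1/n₂)) = √(0.082942·0.917058·0.00310259) = √(0.000235992) = 0.015362.
z = (0.092236 − 0.048780)/0.015362 = 0.043456/0.015362 = 2.8288.
p-value = P(Z > 2.829) ≈ 0.0023; since p < α = 0.05, reject H₀.

z = 2.8288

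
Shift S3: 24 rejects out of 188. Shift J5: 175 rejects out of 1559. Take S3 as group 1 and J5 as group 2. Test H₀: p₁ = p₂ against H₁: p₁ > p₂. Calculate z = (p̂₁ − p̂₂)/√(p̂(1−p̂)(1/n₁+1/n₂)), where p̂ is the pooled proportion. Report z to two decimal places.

z = 0.63

p̂₁ = 24/188 ≈ 0.1277, p̂₂ = 175/1559 ≈ 0.1123.
Pooled p̂ = (24+175)/(188+1559) = 199/1747 = 0.1139.
SE = √(p̂(1−p̂)(1/n₁+1/n₂)) = √(0.1139·0.8861·0.00596059) = √(0.000601627) = 0.0245.
z = (0.1277 − 0.1123)/0.0245 = 0.0154/0.0245 = 0.63.
p-value = P(Z > 0.628) ≈ 0.2649.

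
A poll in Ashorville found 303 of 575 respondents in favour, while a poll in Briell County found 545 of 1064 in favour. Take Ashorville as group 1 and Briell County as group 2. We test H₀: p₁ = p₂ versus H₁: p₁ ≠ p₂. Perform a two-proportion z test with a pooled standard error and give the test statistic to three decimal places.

p̂₁ = 303/575 ≈ 0.52696, p̂₂ = 545/1064 ≈ 0.51222.
Pooled p̂ = (303+545)/(575+1064) = 848/1639 = 0.51739.
SE = √(p̂(1−p̂)(1/n₁+1/n₂)) = √(0.51739·0.48261·0.00267898) = √(0.000668935) = 0.02586.
z = (0.52696 − 0.51222)/0.02586 = 0.01474/0.02586 = 0.570.

z = 0.570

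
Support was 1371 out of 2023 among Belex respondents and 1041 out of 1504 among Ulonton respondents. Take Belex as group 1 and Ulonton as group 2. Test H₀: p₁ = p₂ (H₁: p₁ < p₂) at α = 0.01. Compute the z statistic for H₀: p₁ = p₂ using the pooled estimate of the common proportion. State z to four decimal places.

z = -0.9126

p̂₁ = 1371/2023 ≈ 0.677706, p̂₂ = 1041/1504 ≈ 0.692154.
Pooled p̂ = (1371+1041)/(2023+1504) = 2412/3527 = 0.683867.
SE = √(p̂(1−p̂)(1/n₁+1/n₂)) = √(0.683867·0.316133·0.00115921) = √(0.000250613) = 0.015831.
z = (0.677706 − 0.692154)/0.015831 = -0.014448/0.015831 = -0.9126.
p-value = P(Z < -0.913) ≈ 0.1807, so at α = 0.01 we fail to reject H₀.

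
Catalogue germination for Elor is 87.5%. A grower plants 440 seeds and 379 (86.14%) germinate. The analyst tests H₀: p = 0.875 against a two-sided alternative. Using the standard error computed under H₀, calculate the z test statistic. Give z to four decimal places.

z = -0.8649

p̂ = 379/440 ≈ 0.861364.
Standard error under H₀: √(0.875×0.125/440) = 0.015766.
z = (0.861364 − 0.875)/0.015766 = -0.013636/0.015766 = -0.8649.
p-value = 2·P(Z > 0.865) ≈ 0.3871.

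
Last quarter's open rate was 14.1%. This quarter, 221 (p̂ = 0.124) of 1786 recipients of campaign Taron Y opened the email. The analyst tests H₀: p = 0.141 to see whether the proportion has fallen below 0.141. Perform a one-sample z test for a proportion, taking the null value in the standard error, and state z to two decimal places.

p̂ = 221/1786 = 0.123740.
Standard error under H₀: √(0.141×0.859/1786) = 0.008235.
z = (0.123740 − 0.141)/0.008235 = -0.017260/0.008235 = -2.10.
p-value = P(Z < -2.096) ≈ 0.0180.

z = -2.10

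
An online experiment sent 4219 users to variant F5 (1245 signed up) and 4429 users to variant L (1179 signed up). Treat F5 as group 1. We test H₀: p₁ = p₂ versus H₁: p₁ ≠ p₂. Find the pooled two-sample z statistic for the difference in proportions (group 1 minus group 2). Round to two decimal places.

z = 2.99

p̂₁ = 1245/4219 ≈ 0.29509, p̂₂ = 1179/4429 ≈ 0.26620.
Pooled p̂ = (1245+1179)/(4219+4429) = 2424/8648 = 0.28030.
SE = √(0.20173 × 0.000462808) = 0.00966.
z = (0.29509 − 0.26620)/0.00966 = 0.02889/0.00966 = 2.99.
p-value = 2·P(Z > 2.990) ≈ 0.0028.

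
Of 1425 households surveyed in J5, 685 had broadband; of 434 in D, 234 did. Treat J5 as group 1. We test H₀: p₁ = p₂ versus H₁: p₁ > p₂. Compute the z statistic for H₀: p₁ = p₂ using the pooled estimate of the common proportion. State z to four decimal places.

p̂₁ = 685/1425 = 0.480702, p̂₂ = 234/434 = 0.539171.
Pooled p̂ = (685+234)/(1425+434) = 919/1859 = 0.494352.
SE = √(0.249968 × 0.0030059) = 0.027411.
z = (0.480702 − 0.539171)/0.027411 = -0.058469/0.027411 = -2.1330.

z = -2.1330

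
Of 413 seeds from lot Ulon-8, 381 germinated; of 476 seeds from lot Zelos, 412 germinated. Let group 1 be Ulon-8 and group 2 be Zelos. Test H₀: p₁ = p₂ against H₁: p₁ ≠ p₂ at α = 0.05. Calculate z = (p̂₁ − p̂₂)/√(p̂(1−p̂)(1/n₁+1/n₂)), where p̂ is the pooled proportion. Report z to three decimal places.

z = 2.730

p̂₁ = 381/413 ≈ 0.92252, p̂₂ = 412/476 ≈ 0.86555.
Pooled p̂ = (381+412)/(413+476) = 793/889 = 0.89201.
SE = √(0.0963254 × 0.00452215) = 0.02087.
z = (0.92252 − 0.86555)/0.02087 = 0.05697/0.02087 = 2.730.
Two-sided p-value ≈ 2·Φ(−2.730) = 0.0063; since p < α = 0.05, reject H₀.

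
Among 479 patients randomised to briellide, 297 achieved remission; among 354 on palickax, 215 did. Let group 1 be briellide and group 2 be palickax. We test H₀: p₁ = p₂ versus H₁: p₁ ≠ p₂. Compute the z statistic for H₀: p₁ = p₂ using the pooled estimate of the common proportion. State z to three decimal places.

p̂₁ = 297/479 = 0.62004, p̂₂ = 215/354 = 0.60734.
Pooled p̂ = (297+215)/(479+354) = 512/833 = 0.61465.
SE = √(p̂(1−p̂)(1/n₁+1/n₂)) = √(0.61465·0.38535·0.00491254) = √(0.00116357) = 0.03411.
z = (0.62004 − 0.60734)/0.03411 = 0.01270/0.03411 = 0.372.

z = 0.372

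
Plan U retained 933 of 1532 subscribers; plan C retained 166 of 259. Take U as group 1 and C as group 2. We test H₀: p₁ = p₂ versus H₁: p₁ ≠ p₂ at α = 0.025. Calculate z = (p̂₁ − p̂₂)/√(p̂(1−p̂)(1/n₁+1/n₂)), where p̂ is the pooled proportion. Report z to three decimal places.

p̂₁ = 933/1532 ≈ 0.60901, p̂₂ = 166/259 ≈ 0.64093.
Pooled p̂ = (933+166)/(1532+259) = 1099/1791 = 0.61362.
SE = √(0.23709 × 0.00451375) = 0.03271.
z = (0.60901 − 0.64093)/0.03271 = -0.03192/0.03271 = -0.976.
Two-sided p-value ≈ 2·Φ(−0.976) = 0.3292; since p > α = 0.025, fail to reject H₀.

z = -0.976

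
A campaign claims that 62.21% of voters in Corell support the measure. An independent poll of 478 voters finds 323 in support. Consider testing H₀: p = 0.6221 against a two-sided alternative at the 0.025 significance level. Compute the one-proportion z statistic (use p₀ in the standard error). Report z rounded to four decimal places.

z = 2.4184

p̂ = 323/478 ≈ 0.675732.
Under H₀, SE = √(0.6221·0.3779/478) = √(0.000491823) = 0.022177.
z = (0.675732 − 0.6221)/0.022177 = 0.053632/0.022177 = 2.4184.
p-value = 2·P(Z > 2.418) ≈ 0.0156. With α = 0.025, reject H₀.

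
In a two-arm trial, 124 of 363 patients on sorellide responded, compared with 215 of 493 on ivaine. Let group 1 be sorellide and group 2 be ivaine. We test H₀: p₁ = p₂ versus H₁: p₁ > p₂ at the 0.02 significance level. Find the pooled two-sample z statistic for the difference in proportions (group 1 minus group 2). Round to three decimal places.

p̂₁ = 124/363 ≈ 0.341598, p̂₂ = 215/493 ≈ 0.436105.
Pooled p̂ = (124+215)/(363+493) = 339/856 = 0.396028.
SE = √(0.23919 × 0.00478322) = 0.033825.
z = (0.341598 − 0.436105)/0.033825 = -0.094507/0.033825 = -2.794.
p-value = P(Z > -2.794) ≈ 0.9974, so at α = 0.02 we fail to reject H₀.

z = -2.794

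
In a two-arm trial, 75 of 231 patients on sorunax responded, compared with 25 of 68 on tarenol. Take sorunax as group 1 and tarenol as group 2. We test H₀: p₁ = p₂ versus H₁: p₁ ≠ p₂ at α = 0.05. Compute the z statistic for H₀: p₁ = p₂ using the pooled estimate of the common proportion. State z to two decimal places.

z = -0.66

p̂₁ = 75/231 ≈ 0.3247, p̂₂ = 25/68 ≈ 0.3676.
Pooled p̂ = (75+25)/(231+68) = 100/299 = 0.3344.
SE = √(0.222593 × 0.0190349) = 0.0651.
z = (0.3247 − 0.3676)/0.0651 = -0.0429/0.0651 = -0.66.
Two-sided p-value ≈ 2·Φ(−0.660) = 0.5091, so at α = 0.05 we fail to reject H₀.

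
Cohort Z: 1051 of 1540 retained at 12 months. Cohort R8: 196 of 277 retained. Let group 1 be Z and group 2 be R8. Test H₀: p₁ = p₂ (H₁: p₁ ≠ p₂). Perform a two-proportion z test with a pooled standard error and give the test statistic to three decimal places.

z = -0.829

p̂₁ = 1051/1540 ≈ 0.68247, p̂₂ = 196/277 ≈ 0.70758.
Pooled p̂ = (1051+196)/(1540+277) = 1247/1817 = 0.68630.
SE = √(0.215294 × 0.00425946) = 0.03028.
z = (0.68247 − 0.70758)/0.03028 = -0.02511/0.03028 = -0.829.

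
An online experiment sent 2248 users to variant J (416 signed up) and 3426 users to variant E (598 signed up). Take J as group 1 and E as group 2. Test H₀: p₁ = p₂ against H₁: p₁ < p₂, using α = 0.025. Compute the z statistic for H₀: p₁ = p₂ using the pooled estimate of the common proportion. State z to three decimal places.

z = 1.010

p̂₁ = 416/2248 ≈ 0.18505, p̂₂ = 598/3426 ≈ 0.17455.
Pooled p̂ = (416+598)/(2248+3426) = 1014/5674 = 0.17871.
SE = √(p̂(1−p̂)(1/n₁+1/n₂)) = √(0.17871·0.82129·0.000736725) = √(0.000108131) = 0.01040.
z = (0.18505 − 0.17455)/0.01040 = 0.01050/0.01040 = 1.010.
p-value = P(Z < 1.010) ≈ 0.8438. With α = 0.025, fail to reject H₀.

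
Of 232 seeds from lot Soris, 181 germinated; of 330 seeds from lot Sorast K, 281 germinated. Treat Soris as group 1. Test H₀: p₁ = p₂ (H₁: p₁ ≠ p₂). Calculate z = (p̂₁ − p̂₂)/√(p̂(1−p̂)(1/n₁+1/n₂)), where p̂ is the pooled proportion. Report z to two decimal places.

z = -2.18

p̂₁ = 181/232 = 0.78017, p̂₂ = 281/330 = 0.85152.
Pooled p̂ = (181+281)/(232+330) = 462/562 = 0.82206.
SE = √(0.146275 × 0.00734065) = 0.03277.
z = (0.78017 − 0.85152)/0.03277 = -0.07135/0.03277 = -2.18.
p-value = 2·P(Z > 2.177) ≈ 0.0295.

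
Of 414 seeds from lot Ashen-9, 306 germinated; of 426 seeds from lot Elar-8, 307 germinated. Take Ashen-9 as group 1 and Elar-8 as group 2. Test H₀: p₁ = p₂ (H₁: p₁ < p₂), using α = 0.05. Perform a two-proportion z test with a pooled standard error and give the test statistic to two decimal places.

z = 0.60

p̂₁ = 306/414 ≈ 0.7391, p̂₂ = 307/426 ≈ 0.7207.
Pooled p̂ = (306+307)/(414+426) = 613/840 = 0.7298.
SE = √(0.197209 × 0.00476288) = 0.0306.
z = (0.7391 − 0.7207)/0.0306 = 0.0184/0.0306 = 0.60.
p-value = P(Z < 0.603) ≈ 0.7267. With α = 0.05, fail to reject H₀.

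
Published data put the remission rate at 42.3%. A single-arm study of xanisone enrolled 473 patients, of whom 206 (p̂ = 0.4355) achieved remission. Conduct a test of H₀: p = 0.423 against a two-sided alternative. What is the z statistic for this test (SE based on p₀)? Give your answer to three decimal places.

z = 0.551

p̂ = 206/473 ≈ 0.43552.
Under H₀, SE = √(0.423·0.577/473) = √(0.000516006) = 0.02272.
z = (0.43552 − 0.423)/0.02272 = 0.01252/0.02272 = 0.551.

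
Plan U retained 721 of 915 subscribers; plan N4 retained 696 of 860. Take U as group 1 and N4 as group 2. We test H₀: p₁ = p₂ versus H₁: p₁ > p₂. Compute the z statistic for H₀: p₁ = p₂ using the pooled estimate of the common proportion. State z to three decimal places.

p̂₁ = 721/915 ≈ 0.78798, p̂₂ = 696/860 ≈ 0.80930.
Pooled p̂ = (721+696)/(915+860) = 1417/1775 = 0.79831.
SE = √(p̂(1−p̂)(1/n₁+1/n₂)) = √(0.79831·0.20169·0.00225569) = √(0.000363191) = 0.01906.
z = (0.78798 − 0.80930)/0.01906 = -0.02132/0.01906 = -1.119.

z = -1.119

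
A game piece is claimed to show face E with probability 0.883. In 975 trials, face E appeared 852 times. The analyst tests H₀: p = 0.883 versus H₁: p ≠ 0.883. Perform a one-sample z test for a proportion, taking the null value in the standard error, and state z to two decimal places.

p̂ = 852/975 ≈ 0.8738.
SE = √(p₀(1−p₀)/n) = √(0.10331/975) = 0.0103.
z = (0.8738 − 0.883)/0.0103 = -0.0092/0.0103 = -0.89.
p-value = 2·P(Z > 0.889) ≈ 0.3739.

z = -0.89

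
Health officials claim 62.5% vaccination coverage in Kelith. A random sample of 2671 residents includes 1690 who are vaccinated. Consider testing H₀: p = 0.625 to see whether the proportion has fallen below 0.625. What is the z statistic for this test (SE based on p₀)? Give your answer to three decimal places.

z = 0.824

p̂ = 1690/2671 ≈ 0.63272.
SE = √(p₀(1−p₀)/n) = √(0.23438/2671) = 0.00937.
z = (0.63272 − 0.625)/0.00937 = 0.00772/0.00937 = 0.824.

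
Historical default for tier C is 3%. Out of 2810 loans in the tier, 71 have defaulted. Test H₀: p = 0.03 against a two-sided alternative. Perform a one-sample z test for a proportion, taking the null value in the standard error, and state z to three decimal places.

p̂ = 71/2810 ≈ 0.025267.
Standard error under H₀: √(0.03×0.97/2810) = 0.003218.
z = (0.025267 − 0.03)/0.003218 = -0.004733/0.003218 = -1.471.
Two-sided p-value ≈ 2·Φ(−1.471) = 0.1413.

z = -1.471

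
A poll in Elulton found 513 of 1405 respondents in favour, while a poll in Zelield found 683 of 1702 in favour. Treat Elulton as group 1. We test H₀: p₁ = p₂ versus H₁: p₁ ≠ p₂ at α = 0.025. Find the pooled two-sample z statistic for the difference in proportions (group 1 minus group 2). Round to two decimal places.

p̂₁ = 513/1405 ≈ 0.36512, p̂₂ = 683/1702 ≈ 0.40129.
Pooled p̂ = (513+683)/(1405+1702) = 1196/3107 = 0.38494.
SE = √(0.236761 × 0.00129929) = 0.01754.
z = (0.36512 − 0.40129)/0.01754 = -0.03617/0.01754 = -2.06.
p-value = 2·P(Z > 2.062) ≈ 0.0392. With α = 0.025, fail to reject H₀.

z = -2.06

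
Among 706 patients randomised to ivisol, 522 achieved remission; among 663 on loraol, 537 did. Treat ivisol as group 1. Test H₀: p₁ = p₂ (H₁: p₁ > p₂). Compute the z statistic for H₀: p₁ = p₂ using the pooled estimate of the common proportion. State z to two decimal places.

p̂₁ = 522/706 ≈ 0.7394, p̂₂ = 537/663 ≈ 0.8100.
Pooled p̂ = (522+537)/(706+663) = 1059/1369 = 0.7736.
SE = √(0.175166 × 0.00292473) = 0.0226.
z = (0.7394 − 0.8100)/0.0226 = -0.0706/0.0226 = -3.12.
p-value = P(Z > -3.118) ≈ 0.9991.

z = -3.12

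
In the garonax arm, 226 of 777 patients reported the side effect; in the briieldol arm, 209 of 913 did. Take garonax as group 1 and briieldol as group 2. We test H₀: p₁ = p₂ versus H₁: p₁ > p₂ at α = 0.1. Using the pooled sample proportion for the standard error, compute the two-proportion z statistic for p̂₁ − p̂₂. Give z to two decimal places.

z = 2.90

p̂₁ = 226/777 ≈ 0.29086, p̂₂ = 209/913 ≈ 0.22892.
Pooled p̂ = (226+209)/(777+913) = 435/1690 = 0.25740.
SE = √(0.191144 × 0.00238229) = 0.02134.
z = (0.29086 − 0.22892)/0.02134 = 0.06194/0.02134 = 2.90.
p-value = P(Z > 2.903) ≈ 0.0018, so at α = 0.1 we reject H₀.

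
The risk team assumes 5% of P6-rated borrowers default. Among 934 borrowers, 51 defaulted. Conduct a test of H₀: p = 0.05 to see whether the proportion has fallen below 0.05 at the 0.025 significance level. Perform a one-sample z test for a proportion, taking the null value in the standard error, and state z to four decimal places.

z = 0.6456

p̂ = 51/934 ≈ 0.054604.
Standard error under H₀: √(0.05×0.95/934) = 0.007131.
z = (0.054604 − 0.05)/0.007131 = 0.004604/0.007131 = 0.6456.
p-value = P(Z < 0.646) ≈ 0.7407. With α = 0.025, fail to reject H₀.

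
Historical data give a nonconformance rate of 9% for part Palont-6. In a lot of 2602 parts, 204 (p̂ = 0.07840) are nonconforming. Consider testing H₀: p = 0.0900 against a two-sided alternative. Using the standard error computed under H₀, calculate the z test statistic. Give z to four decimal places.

z = -2.0674

p̂ = 204/2602 ≈ 0.0784012.
Under H₀, SE = √(0.09·0.91/2602) = √(3.14758e-05) = 0.0056103.
z = (0.0784012 − 0.09)/0.0056103 = -0.0115988/0.0056103 = -2.0674.
p-value = 2·P(Z > 2.067) ≈ 0.0387.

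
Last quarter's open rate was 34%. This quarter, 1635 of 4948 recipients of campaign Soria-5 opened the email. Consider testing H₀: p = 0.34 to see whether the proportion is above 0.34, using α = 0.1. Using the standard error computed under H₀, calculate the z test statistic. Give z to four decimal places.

z = -1.4201

p̂ = 1635/4948 = 0.330437.
Standard error under H₀: √(0.34×0.66/4948) = 0.006734.
z = (0.330437 − 0.34)/0.006734 = -0.009563/0.006734 = -1.4201.
p-value = P(Z > -1.420) ≈ 0.9222; since p > α = 0.1, fail to reject H₀.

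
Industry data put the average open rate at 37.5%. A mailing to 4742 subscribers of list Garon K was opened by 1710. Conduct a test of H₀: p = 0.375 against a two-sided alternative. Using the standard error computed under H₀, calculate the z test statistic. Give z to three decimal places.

p̂ = 1710/4742 ≈ 0.36061.
Standard error under H₀: √(0.375×0.625/4742) = 0.00703.
z = (0.36061 − 0.375)/0.00703 = -0.01439/0.00703 = -2.047.
Two-sided p-value ≈ 2·Φ(−2.047) = 0.0406.

z = -2.047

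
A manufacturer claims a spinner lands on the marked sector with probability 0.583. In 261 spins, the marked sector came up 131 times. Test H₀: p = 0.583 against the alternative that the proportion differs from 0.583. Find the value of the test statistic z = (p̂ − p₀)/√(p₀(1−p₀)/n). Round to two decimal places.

p̂ = 131/261 ≈ 0.5019.
Standard error under H₀: √(0.583×0.417/261) = 0.0305.
z = (0.5019 − 0.583)/0.0305 = -0.0811/0.0305 = -2.66.

z = -2.66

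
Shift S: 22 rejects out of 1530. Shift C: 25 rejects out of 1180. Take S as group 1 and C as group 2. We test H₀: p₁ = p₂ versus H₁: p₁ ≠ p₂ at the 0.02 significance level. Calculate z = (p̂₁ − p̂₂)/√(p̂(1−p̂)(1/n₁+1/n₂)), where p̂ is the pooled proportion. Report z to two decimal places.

z = -1.35

p̂₁ = 22/1530 = 0.01438, p̂₂ = 25/1180 = 0.02119.
Pooled p̂ = (22+25)/(1530+1180) = 47/2710 = 0.01734.
SE = √(p̂(1−p̂)(1/n₁+1/n₂)) = √(0.01734·0.98266·0.00150105) = √(2.55815e-05) = 0.00506.
z = (0.01438 − 0.02119)/0.00506 = -0.00681/0.00506 = -1.35.
Two-sided p-value ≈ 2·Φ(−1.346) = 0.1783. With α = 0.02, fail to reject H₀.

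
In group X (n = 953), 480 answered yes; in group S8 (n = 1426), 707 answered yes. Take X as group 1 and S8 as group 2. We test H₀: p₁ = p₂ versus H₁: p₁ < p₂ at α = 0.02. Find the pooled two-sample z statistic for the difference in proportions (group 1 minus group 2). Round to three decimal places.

z = 0.377

p̂₁ = 480/953 = 0.50367, p̂₂ = 707/1426 = 0.49579.
Pooled p̂ = (480+707)/(953+1426) = 1187/2379 = 0.49895.
SE = √(p̂(1−p̂)(1/n₁+1/n₂)) = √(0.49895·0.50105·0.00175058) = √(0.000437643) = 0.02092.
z = (0.50367 − 0.49579)/0.02092 = 0.00788/0.02092 = 0.377.
p-value = P(Z < 0.377) ≈ 0.6468; since p > α = 0.02, fail to reject H₀.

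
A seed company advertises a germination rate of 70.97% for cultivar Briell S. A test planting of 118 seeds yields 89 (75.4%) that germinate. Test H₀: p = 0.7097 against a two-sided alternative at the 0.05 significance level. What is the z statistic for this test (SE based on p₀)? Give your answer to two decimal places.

z = 1.07

p̂ = 89/118 = 0.75424.
SE = √(p₀(1−p₀)/n) = √(0.20603/118) = 0.04178.
z = (0.75424 − 0.7097)/0.04178 = 0.04454/0.04178 = 1.07.
Two-sided p-value ≈ 2·Φ(−1.066) = 0.2865; since p > α = 0.05, fail to reject H₀.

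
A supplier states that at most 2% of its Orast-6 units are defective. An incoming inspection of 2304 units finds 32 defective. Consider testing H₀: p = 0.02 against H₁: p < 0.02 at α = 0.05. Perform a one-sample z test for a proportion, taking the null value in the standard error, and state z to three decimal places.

z = -2.095

p̂ = 32/2304 = 0.013889.
Standard error under H₀: √(0.02×0.98/2304) = 0.002917.
z = (0.013889 − 0.02)/0.002917 = -0.006111/0.002917 = -2.095.
p-value = P(Z < -2.095) ≈ 0.0181. With α = 0.05, reject H₀.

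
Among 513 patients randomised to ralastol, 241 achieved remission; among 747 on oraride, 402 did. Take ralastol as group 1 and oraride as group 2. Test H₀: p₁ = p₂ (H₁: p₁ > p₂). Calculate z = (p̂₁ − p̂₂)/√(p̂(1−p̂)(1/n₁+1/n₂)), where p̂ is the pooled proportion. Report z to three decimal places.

p̂₁ = 241/513 = 0.46979, p̂₂ = 402/747 = 0.53815.
Pooled p̂ = (241+402)/(513+747) = 643/1260 = 0.51032.
SE = √(0.249894 × 0.00328801) = 0.02866.
z = (0.46979 − 0.53815)/0.02866 = -0.06836/0.02866 = -2.385.

z = -2.385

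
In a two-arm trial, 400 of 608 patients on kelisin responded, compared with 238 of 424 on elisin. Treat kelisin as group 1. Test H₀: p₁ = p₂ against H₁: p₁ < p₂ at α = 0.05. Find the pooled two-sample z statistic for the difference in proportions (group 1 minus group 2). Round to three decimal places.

p̂₁ = 400/608 ≈ 0.65789, p̂₂ = 238/424 ≈ 0.56132.
Pooled p̂ = (400+238)/(608+424) = 638/1032 = 0.61822.
SE = √(0.236025 × 0.00400323) = 0.03074.
z = (0.65789 − 0.56132)/0.03074 = 0.09657/0.03074 = 3.142.
p-value = P(Z < 3.142) ≈ 0.9992, so at α = 0.05 we fail to reject H₀.

z = 3.142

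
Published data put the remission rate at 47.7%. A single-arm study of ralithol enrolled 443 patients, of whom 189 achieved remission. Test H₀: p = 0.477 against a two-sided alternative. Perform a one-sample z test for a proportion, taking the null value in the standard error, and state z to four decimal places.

p̂ = 189/443 = 0.4266366.
Standard error under H₀: √(0.477×0.523/443) = 0.0237306.
z = (0.4266366 − 0.477)/0.0237306 = -0.0503634/0.0237306 = -2.1223.
Two-sided p-value ≈ 2·Φ(−2.122) = 0.0338.

z = -2.1223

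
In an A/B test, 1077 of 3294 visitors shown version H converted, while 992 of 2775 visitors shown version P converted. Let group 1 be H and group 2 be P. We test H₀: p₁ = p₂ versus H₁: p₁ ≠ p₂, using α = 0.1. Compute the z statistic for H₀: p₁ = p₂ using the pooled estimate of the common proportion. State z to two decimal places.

z = -2.50

p̂₁ = 1077/3294 = 0.3270, p̂₂ = 992/2775 = 0.3575.
Pooled p̂ = (1077+992)/(3294+2775) = 2069/6069 = 0.3409.
SE = √(0.224691 × 0.000663943) = 0.0122.
z = (0.3270 − 0.3575)/0.0122 = -0.0305/0.0122 = -2.50.
p-value = 2·P(Z > 2.499) ≈ 0.0125; since p < α = 0.1, reject H₀.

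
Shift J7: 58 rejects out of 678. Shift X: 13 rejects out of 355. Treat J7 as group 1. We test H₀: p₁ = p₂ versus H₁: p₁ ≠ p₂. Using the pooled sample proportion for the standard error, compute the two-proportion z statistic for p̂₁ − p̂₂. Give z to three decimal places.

p̂₁ = 58/678 = 0.085546, p̂₂ = 13/355 = 0.036620.
Pooled p̂ = (58+13)/(678+355) = 71/1033 = 0.068732.
SE = √(0.0640078 × 0.00429183) = 0.016574.
z = (0.085546 − 0.036620)/0.016574 = 0.048926/0.016574 = 2.952.
p-value = 2·P(Z > 2.952) ≈ 0.0032.

z = 2.952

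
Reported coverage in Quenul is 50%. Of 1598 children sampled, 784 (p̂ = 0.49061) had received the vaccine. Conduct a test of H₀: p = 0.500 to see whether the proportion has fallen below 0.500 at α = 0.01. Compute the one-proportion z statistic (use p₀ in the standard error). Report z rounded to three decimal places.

p̂ = 784/1598 = 0.490613.
Standard error under H₀: √(0.5×0.5/1598) = 0.012508.
z = (0.490613 − 0.5)/0.012508 = -0.009387/0.012508 = -0.750.
p-value = P(Z < -0.750) ≈ 0.2265, so at α = 0.01 we fail to reject H₀.

z = -0.750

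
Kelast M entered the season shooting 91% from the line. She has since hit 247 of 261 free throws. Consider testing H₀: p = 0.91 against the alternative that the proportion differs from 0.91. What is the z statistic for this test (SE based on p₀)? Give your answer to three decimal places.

z = 2.053

p̂ = 247/261 = 0.94636.
Standard error under H₀: √(0.91×0.09/261) = 0.01771.
z = (0.94636 − 0.91)/0.01771 = 0.03636/0.01771 = 2.053.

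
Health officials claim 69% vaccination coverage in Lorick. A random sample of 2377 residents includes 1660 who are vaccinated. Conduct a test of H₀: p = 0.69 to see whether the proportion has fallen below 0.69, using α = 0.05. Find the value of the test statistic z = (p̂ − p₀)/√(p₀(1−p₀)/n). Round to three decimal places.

p̂ = 1660/2377 = 0.69836.
SE = √(p₀(1−p₀)/n) = √(0.2139/2377) = 0.00949.
z = (0.69836 − 0.69)/0.00949 = 0.00836/0.00949 = 0.881.
p-value = P(Z < 0.881) ≈ 0.8109; since p > α = 0.05, fail to reject H₀.

z = 0.881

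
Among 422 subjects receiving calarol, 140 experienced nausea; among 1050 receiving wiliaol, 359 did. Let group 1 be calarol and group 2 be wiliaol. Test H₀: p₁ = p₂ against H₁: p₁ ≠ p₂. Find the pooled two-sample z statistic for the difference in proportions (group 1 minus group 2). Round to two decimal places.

z = -0.37

p̂₁ = 140/422 = 0.3318, p̂₂ = 359/1050 = 0.3419.
Pooled p̂ = (140+359)/(422+1050) = 499/1472 = 0.3390.
SE = √(0.224077 × 0.00332205) = 0.0273.
z = (0.3318 − 0.3419)/0.0273 = -0.0101/0.0273 = -0.37.
Two-sided p-value ≈ 2·Φ(−0.372) = 0.7098.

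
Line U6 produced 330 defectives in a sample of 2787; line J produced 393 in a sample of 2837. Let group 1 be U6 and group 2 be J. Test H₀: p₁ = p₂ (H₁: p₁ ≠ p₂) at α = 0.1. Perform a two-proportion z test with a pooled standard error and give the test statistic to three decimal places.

p̂₁ = 330/2787 = 0.118407, p̂₂ = 393/2837 = 0.138527.
Pooled p̂ = (330+393)/(2787+2837) = 723/5624 = 0.128556.
SE = √(p̂(1−p̂)(1/n₁+1/n₂)) = √(0.128556·0.871444·0.000711294) = √(7.96859e-05) = 0.008927.
z = (0.118407 − 0.138527)/0.008927 = -0.020120/0.008927 = -2.254.
p-value = 2·P(Z > 2.254) ≈ 0.0242, so at α = 0.1 we reject H₀.

z = -2.254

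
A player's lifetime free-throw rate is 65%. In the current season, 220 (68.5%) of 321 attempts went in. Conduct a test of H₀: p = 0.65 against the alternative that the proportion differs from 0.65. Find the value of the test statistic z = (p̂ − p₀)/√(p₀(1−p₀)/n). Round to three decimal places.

p̂ = 220/321 ≈ 0.68536.
Under H₀, SE = √(0.65·0.35/321) = √(0.000708723) = 0.02662.
z = (0.68536 − 0.65)/0.02662 = 0.03536/0.02662 = 1.328.

z = 1.328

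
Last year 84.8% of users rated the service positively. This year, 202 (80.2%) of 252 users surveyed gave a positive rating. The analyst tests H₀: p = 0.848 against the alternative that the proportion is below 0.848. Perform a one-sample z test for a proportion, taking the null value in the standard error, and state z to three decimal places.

p̂ = 202/252 ≈ 0.80159.
SE = √(p₀(1−p₀)/n) = √(0.1289/252) = 0.02262.
z = (0.80159 − 0.848)/0.02262 = -0.04641/0.02262 = -2.052.

z = -2.052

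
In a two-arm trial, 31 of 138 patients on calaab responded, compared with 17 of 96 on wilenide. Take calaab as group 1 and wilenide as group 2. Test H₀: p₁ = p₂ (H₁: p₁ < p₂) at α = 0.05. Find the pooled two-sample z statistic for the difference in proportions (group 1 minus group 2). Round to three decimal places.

z = 0.886

p̂₁ = 31/138 = 0.22464, p̂₂ = 17/96 = 0.17708.
Pooled p̂ = (31+17)/(138+96) = 48/234 = 0.20513.
SE = √(p̂(1−p̂)(1/n₁+1/n₂)) = √(0.20513·0.79487·0.017663) = √(0.00287997) = 0.05367.
z = (0.22464 − 0.17708)/0.05367 = 0.04756/0.05367 = 0.886.
p-value = P(Z < 0.886) ≈ 0.8122. With α = 0.05, fail to reject H₀.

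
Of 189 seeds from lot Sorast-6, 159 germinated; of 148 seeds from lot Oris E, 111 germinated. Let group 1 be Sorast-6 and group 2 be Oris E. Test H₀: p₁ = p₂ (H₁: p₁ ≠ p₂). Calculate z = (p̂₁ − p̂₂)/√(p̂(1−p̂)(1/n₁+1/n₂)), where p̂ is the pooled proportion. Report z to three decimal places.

p̂₁ = 159/189 = 0.84127, p̂₂ = 111/148 = 0.75000.
Pooled p̂ = (159+111)/(189+148) = 270/337 = 0.80119.
SE = √(p̂(1−p̂)(1/n₁+1/n₂)) = √(0.80119·0.19881·0.0120478) = √(0.00191904) = 0.04381.
z = (0.84127 − 0.75000)/0.04381 = 0.09127/0.04381 = 2.083.
Two-sided p-value ≈ 2·Φ(−2.083) = 0.0372.

z = 2.083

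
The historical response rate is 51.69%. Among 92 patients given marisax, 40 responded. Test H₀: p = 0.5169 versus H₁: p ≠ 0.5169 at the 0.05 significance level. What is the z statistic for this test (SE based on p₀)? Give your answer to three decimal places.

p̂ = 40/92 ≈ 0.43478.
SE = √(p₀(1−p₀)/n) = √(0.24971/92) = 0.05210.
z = (0.43478 − 0.5169)/0.05210 = -0.08212/0.05210 = -1.576.
p-value = 2·P(Z > 1.576) ≈ 0.1150; since p > α = 0.05, fail to reject H₀.

z = -1.576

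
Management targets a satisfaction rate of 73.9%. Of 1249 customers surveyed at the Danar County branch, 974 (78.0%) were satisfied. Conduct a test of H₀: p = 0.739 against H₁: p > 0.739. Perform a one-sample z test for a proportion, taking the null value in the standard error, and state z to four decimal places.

z = 3.2851

p̂ = 974/1249 = 0.779824.
SE = √(p₀(1−p₀)/n) = √(0.19288/1249) = 0.012427.
z = (0.779824 − 0.739)/0.012427 = 0.040824/0.012427 = 3.2851.
p-value = P(Z > 3.285) ≈ 0.0005.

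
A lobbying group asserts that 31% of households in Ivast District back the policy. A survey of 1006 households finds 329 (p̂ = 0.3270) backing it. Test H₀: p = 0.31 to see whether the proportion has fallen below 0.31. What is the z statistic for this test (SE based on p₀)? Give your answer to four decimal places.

p̂ = 329/1006 = 0.327038.
Standard error under H₀: √(0.31×0.69/1006) = 0.014582.
z = (0.327038 − 0.31)/0.014582 = 0.017038/0.014582 = 1.1684.

z = 1.1684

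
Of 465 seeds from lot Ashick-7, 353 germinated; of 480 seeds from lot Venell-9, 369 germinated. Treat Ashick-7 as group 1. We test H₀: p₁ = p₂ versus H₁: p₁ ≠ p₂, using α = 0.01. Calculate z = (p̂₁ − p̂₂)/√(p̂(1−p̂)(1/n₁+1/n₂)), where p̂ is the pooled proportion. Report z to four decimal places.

p̂₁ = 353/465 ≈ 0.759140, p̂₂ = 369/480 ≈ 0.768750.
Pooled p̂ = (353+369)/(465+480) = 722/945 = 0.764021.
SE = √(0.180293 × 0.00423387) = 0.027629.
z = (0.759140 − 0.768750)/0.027629 = -0.009610/0.027629 = -0.3478.
Two-sided p-value ≈ 2·Φ(−0.348) = 0.7280, so at α = 0.01 we fail to reject H₀.

z = -0.3478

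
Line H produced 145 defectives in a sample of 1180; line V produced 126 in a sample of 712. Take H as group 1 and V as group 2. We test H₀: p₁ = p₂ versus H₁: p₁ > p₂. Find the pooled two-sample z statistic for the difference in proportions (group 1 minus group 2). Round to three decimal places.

z = -3.253

p̂₁ = 145/1180 = 0.122881, p̂₂ = 126/712 = 0.176966.
Pooled p̂ = (145+126)/(1180+712) = 271/1892 = 0.143235.
SE = √(0.122719 × 0.00225195) = 0.016624.
z = (0.122881 − 0.176966)/0.016624 = -0.054085/0.016624 = -3.253.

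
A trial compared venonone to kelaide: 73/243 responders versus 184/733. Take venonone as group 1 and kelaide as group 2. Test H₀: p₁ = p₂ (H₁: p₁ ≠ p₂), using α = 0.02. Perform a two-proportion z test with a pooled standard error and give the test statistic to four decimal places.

p̂₁ = 73/243 = 0.300412, p̂₂ = 184/733 = 0.251023.
Pooled p̂ = (73+184)/(243+733) = 257/976 = 0.263320.
SE = √(0.193982 × 0.00547948) = 0.032603.
z = (0.300412 − 0.251023)/0.032603 = 0.049389/0.032603 = 1.5149.
p-value = 2·P(Z > 1.515) ≈ 0.1298, so at α = 0.02 we fail to reject H₀.

z = 1.5149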